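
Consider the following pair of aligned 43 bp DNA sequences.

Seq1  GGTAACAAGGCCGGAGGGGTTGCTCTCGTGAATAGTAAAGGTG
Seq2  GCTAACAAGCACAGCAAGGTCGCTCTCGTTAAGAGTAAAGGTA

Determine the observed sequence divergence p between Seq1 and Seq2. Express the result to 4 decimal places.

0.2558

Differing sites — 2:G/C; 10:G/C; 11:C/A; 13:G/A; 15:A/C; 16:G/A; 17:G/A; 21:T/C; 30:G/T; 33:T/G; 43:G/A.
There are 11 differences over 43 sites, so p = 11/43 = 0.2558.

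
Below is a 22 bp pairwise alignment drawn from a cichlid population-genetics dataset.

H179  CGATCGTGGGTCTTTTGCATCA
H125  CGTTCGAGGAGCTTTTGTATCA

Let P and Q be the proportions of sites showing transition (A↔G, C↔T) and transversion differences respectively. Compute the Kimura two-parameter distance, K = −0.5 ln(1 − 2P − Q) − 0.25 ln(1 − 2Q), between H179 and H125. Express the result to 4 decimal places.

The sequences differ at positions 3 (A/T, transversion), 7 (T/A, transversion), 10 (G/A, transition), 11 (T/G, transversion), 18 (C/T, transition).
Of the 5 differences, 2 transitions and 3 transversions over 22 sites: P = 2/22 = 0.090909, Q = 3/22 = 0.136364.
d = −0.5·ln(0.681818) − 0.25·ln(0.727272) = −0.5·(-0.382993) − 0.25·(-0.318455) = 0.2711.

0.2711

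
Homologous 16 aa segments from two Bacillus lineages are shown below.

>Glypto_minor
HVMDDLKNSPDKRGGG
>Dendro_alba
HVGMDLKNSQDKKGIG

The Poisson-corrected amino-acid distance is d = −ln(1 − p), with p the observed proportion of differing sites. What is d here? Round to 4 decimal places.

Mismatches occur at site 3 (M→G), site 4 (D→M), site 10 (P→Q), site 13 (R→K), site 15 (G→I).
p = 5/16 = 0.312500.
d = −ln(1 − 0.312500) = −ln(0.687500) = 0.3747.

0.3747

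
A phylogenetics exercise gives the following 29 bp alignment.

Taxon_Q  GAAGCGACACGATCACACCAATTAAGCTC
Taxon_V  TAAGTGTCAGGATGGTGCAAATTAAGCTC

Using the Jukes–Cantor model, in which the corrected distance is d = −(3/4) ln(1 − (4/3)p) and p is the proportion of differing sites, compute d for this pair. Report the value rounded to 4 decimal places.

0.4006

The sequences differ at positions 1 (G/T), 5 (C/T), 7 (A/T), 10 (C/G), 14 (C/G), 15 (A/G), 16 (C/T), 17 (A/G), 19 (C/A).
p = 9/29 = 0.310345.
d = −0.75 · ln(1 − (4/3)·0.310345) = −0.75 · ln(0.586207) = −0.75 · (-0.534082) = 0.4006.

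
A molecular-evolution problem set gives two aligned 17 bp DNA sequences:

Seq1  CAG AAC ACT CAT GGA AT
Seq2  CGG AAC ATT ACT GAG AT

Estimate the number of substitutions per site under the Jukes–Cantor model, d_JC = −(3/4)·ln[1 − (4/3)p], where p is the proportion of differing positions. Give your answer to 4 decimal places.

0.4770

The sequences differ at positions 2 (A/G), 8 (C/T), 10 (C/A), 11 (A/C), 14 (G/A), 15 (A/G).
p = 6/17 = 0.352941.
d = −0.75 · ln(1 − (4/3)·0.352941) = −0.75 · ln(0.529412) = −0.75 · (-0.635988) = 0.4770.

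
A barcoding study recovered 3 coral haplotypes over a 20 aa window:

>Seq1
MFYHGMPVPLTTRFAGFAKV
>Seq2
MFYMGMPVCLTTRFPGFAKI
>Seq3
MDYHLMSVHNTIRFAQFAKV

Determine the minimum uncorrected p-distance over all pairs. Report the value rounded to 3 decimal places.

Pairwise Hamming distances:
  Seq1 vs Seq2: 4
  Seq1 vs Seq3: 7
  Seq2 vs Seq3: 10
The smallest is 4 mismatches, between Seq1 and Seq2; p = 4/20 = 0.200.

0.200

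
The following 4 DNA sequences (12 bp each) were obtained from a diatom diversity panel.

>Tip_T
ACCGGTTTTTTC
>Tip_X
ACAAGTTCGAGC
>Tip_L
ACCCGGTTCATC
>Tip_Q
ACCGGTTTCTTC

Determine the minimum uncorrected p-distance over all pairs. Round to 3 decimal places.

0.083

Pairwise Hamming distances:
  Tip_T vs Tip_X: 6
  Tip_T vs Tip_L: 4
  Tip_T vs Tip_Q: 1
  Tip_X vs Tip_L: 6
  Tip_X vs Tip_Q: 6
  Tip_L vs Tip_Q: 3
The smallest is 1 mismatch, between Tip_T and Tip_Q; p = 1/12 = 0.083.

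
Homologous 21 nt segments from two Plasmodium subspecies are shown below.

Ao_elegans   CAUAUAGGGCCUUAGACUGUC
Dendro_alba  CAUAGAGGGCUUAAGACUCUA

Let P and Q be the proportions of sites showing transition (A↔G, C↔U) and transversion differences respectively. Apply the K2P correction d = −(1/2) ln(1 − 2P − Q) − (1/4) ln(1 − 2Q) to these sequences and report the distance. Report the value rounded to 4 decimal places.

Differing sites — 5:U/G (Tv); 11:C/U (Ti); 13:U/A (Tv); 19:G/C (Tv); 21:C/A (Tv).
Of the 5 differences, 1 transition and 4 transversions over 21 sites: P = 1/21 = 0.047619, Q = 4/21 = 0.190476.
d = −0.5·ln(0.714286) − 0.25·ln(0.619048) = −0.5·(-0.336472) − 0.25·(-0.479572) = 0.2881.

0.2881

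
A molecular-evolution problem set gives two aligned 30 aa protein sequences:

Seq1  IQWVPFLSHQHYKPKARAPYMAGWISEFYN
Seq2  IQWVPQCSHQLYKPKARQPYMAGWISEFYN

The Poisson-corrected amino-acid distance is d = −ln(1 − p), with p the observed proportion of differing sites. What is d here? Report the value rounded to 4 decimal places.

Mismatches occur at site 6 (F/Q), site 7 (L/C), site 11 (H/L), site 18 (A/Q).
p = 4/30 = 0.133333.
d = −ln(1 − 0.133333) = −ln(0.866667) = 0.1431.

0.1431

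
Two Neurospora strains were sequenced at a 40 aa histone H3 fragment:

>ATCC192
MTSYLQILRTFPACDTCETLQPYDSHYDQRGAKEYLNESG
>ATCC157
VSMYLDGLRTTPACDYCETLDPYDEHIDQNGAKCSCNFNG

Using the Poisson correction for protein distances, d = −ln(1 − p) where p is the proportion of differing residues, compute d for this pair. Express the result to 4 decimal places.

0.5108

The sequences differ at positions 1 (M/V), 2 (T/S), 3 (S/M), 6 (Q/D), 7 (I/G), 11 (F/T), 16 (T/Y), 21 (Q/D), 25 (S/E), 27 (Y/I), 30 (R/N), 34 (E/C), 35 (Y/S), 36 (L/C), 38 (E/F), 39 (S/N).
p = 16/40 = 0.400000.
d = −ln(1 − 0.400000) = −ln(0.600000) = 0.5108.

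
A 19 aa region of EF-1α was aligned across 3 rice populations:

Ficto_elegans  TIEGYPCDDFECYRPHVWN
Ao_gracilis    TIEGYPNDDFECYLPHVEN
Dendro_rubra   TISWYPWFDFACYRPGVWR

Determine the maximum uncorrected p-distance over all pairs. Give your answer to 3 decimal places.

0.474

Pairwise Hamming distances:
  Ficto_elegans vs Ao_gracilis: 3
  Ficto_elegans vs Dendro_rubra: 7
  Ao_gracilis vs Dendro_rubra: 9
The largest is 9 mismatches, between Ao_gracilis and Dendro_rubra; p = 9/19 = 0.474.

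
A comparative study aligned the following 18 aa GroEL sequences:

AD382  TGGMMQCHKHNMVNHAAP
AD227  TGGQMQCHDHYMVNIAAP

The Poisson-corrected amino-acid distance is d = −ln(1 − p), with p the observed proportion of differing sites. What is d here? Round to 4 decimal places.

Mismatches occur at site 4 (M→Q), site 9 (K→D), site 11 (N→Y), site 15 (H→I).
p = 4/18 = 0.222222.
d = −ln(1 − 0.222222) = −ln(0.777778) = 0.2513.

0.2513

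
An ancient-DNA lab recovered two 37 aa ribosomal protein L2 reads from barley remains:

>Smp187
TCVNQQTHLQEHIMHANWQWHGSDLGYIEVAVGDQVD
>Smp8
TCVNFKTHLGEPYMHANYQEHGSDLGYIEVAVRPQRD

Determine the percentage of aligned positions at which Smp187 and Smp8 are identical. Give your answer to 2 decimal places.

72.97%

The sequences differ at positions 5 (Q/F), 6 (Q/K), 10 (Q/G), 12 (H/P), 13 (I/Y), 18 (W/Y), 20 (W/E), 33 (G/R), 34 (D/P), 36 (V/R).
27 of the 37 sites match, so the percent identity is 27/37 × 100 = 72.97%.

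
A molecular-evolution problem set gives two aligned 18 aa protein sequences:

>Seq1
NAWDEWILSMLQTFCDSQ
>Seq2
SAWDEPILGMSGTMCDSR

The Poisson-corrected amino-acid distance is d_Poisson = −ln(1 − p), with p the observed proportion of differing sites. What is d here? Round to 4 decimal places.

Differing sites — 1:N/S; 6:W/P; 9:S/G; 11:L/S; 12:Q/G; 14:F/M; 18:Q/R.
p = 7/18 = 0.388889.
d = −ln(1 − 0.388889) = −ln(0.611111) = 0.4925.

0.4925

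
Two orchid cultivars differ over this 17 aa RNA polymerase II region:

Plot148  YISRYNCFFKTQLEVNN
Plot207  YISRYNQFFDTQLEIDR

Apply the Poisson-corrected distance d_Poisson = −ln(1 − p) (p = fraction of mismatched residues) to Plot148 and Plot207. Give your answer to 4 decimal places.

The sequences differ at positions 7 (C/Q), 10 (K/D), 15 (V/I), 16 (N/D), 17 (N/R).
p = 5/17 = 0.294118.
d = −ln(1 − 0.294118) = −ln(0.705882) = 0.3483.

0.3483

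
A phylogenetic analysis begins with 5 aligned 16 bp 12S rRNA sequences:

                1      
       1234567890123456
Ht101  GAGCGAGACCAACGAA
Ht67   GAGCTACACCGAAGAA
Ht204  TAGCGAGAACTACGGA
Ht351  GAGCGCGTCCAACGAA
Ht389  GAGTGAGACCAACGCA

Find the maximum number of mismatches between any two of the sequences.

7

Pairwise Hamming distances:
  Ht101 vs Ht67: 4
  Ht101 vs Ht204: 4
  Ht101 vs Ht351: 2
  Ht101 vs Ht389: 2
  Ht67 vs Ht204: 7
  Ht67 vs Ht351: 6
  Ht67 vs Ht389: 6
  Ht204 vs Ht351: 6
  Ht204 vs Ht389: 5
  Ht351 vs Ht389: 4
The largest is 7, between Ht67 and Ht204.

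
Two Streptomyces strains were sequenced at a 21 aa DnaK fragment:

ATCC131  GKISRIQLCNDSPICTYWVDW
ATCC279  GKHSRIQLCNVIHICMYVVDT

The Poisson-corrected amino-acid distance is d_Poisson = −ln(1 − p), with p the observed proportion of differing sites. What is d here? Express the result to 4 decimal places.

0.4055

The sequences differ at positions 3 (I/H), 11 (D/V), 12 (S/I), 13 (P/H), 16 (T/M), 18 (W/V), 21 (W/T).
p = 7/21 = 0.333333.
d = −ln(1 − 0.333333) = −ln(0.666667) = 0.4055.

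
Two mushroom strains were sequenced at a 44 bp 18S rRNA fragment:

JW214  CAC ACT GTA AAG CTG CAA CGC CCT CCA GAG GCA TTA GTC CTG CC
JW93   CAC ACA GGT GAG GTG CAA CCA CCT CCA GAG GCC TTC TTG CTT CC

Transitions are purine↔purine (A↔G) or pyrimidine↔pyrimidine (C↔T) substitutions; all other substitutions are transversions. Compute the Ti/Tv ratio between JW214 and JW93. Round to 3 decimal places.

Mismatches occur at site 6 (T→A, transversion), site 8 (T→G, transversion), site 9 (A→T, transversion), site 10 (A→G, transition), site 13 (C→G, transversion), site 20 (G→C, transversion), site 21 (C→A, transversion), site 33 (A→C, transversion), site 36 (A→C, transversion), site 37 (G→T, transversion), site 39 (C→G, transversion), site 42 (G→T, transversion).
Of the 12 differences, 1 transition and 11 transversions, so Ti/Tv = 1/11 = 0.091.

0.091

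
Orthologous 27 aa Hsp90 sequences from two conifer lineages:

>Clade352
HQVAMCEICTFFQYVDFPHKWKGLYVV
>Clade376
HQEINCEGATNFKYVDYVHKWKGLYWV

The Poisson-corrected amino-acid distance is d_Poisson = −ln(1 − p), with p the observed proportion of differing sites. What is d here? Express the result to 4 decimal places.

Differing sites — 3:V/E; 4:A/I; 5:M/N; 8:I/G; 9:C/A; 11:F/N; 13:Q/K; 17:F/Y; 18:P/V; 26:V/W.
p = 10/27 = 0.370370.
d = −ln(1 − 0.370370) = −ln(0.629630) = 0.4626.

0.4626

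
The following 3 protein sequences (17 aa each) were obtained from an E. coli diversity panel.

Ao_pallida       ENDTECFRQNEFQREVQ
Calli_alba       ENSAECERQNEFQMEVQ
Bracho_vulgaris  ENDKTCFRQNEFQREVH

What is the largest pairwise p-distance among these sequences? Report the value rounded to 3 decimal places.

Pairwise Hamming distances:
  Ao_pallida vs Calli_alba: 4
  Ao_pallida vs Bracho_vulgaris: 3
  Calli_alba vs Bracho_vulgaris: 6
The largest is 6 mismatches, between Calli_alba and Bracho_vulgaris; p = 6/17 = 0.353.

0.353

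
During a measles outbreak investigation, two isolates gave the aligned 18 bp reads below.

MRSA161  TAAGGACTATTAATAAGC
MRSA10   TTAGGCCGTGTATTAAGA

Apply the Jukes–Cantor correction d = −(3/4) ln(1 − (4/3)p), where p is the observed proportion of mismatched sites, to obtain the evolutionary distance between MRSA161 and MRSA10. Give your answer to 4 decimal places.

0.5482

Mismatches occur at site 2 (A→T), site 6 (A→C), site 8 (T→G), site 9 (A→T), site 10 (T→G), site 13 (A→T), site 18 (C→A).
p = 7/18 = 0.388889.
d = −0.75 · ln(1 − (4/3)·0.388889) = −0.75 · ln(0.481481) = −0.75 · (-0.730889) = 0.5482.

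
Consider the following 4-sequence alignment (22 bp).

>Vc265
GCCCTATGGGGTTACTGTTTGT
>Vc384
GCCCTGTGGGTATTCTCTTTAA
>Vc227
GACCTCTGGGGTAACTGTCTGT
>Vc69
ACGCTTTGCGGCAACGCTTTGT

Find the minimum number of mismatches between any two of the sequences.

Pairwise Hamming distances:
  Vc265 vs Vc384: 7
  Vc265 vs Vc227: 4
  Vc265 vs Vc69: 8
  Vc384 vs Vc227: 10
  Vc384 vs Vc69: 11
  Vc227 vs Vc69: 9
The smallest is 4, between Vc265 and Vc227.

4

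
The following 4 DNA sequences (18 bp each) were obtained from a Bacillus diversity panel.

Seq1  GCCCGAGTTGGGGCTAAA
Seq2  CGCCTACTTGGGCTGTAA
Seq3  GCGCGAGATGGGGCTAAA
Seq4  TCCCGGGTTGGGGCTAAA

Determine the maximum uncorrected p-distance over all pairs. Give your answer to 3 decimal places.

0.556

Pairwise Hamming distances:
  Seq1 vs Seq2: 8
  Seq1 vs Seq3: 2
  Seq1 vs Seq4: 2
  Seq2 vs Seq3: 10
  Seq2 vs Seq4: 9
  Seq3 vs Seq4: 4
The largest is 10 mismatches, between Seq2 and Seq3; p = 10/18 = 0.556.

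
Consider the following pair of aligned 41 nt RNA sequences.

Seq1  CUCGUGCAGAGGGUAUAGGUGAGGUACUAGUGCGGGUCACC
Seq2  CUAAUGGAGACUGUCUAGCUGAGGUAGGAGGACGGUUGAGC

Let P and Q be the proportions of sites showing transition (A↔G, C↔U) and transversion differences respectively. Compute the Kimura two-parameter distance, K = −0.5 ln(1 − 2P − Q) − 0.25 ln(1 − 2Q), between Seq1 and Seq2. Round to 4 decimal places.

Differing sites — 3:C/A (Tv); 4:G/A (Ti); 7:C/G (Tv); 11:G/C (Tv); 12:G/U (Tv); 15:A/C (Tv); 19:G/C (Tv); 27:C/G (Tv); 28:U/G (Tv); 31:U/G (Tv); 32:G/A (Ti); 36:G/U (Tv); 38:C/G (Tv); 40:C/G (Tv).
Of the 14 differences, 2 transitions and 12 transversions over 41 sites: P = 2/41 = 0.048780, Q = 12/41 = 0.292683.
d = −0.5·ln(0.609757) − 0.25·ln(0.414634) = −0.5·(-0.494695) − 0.25·(-0.880359) = 0.4674.

0.4674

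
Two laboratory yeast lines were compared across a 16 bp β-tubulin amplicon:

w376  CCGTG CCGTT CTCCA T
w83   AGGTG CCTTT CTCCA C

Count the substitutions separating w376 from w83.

4

Mismatches occur at site 1 (C/A), site 2 (C/G), site 8 (G/T), site 16 (T/C).
That gives 4 mismatches out of 16 aligned sites, so the Hamming distance is 4.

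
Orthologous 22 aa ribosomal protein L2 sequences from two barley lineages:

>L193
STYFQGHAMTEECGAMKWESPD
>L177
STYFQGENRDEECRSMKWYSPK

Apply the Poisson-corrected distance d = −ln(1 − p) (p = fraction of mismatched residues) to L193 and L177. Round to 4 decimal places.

The sequences differ at positions 7 (H/E), 8 (A/N), 9 (M/R), 10 (T/D), 14 (G/R), 15 (A/S), 19 (E/Y), 22 (D/K).
p = 8/22 = 0.363636.
d = −ln(1 − 0.363636) = −ln(0.636364) = 0.4520.

0.4520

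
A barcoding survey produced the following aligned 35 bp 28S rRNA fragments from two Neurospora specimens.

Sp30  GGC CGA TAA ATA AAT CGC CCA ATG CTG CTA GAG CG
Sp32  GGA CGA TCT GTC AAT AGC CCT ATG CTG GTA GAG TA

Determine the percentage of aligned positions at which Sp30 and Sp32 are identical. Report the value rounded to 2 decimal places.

71.43%

The sequences differ at positions 3 (C/A), 8 (A/C), 9 (A/T), 10 (A/G), 12 (A/C), 16 (C/A), 21 (A/T), 28 (C/G), 34 (C/T), 35 (G/A).
25 of the 35 sites match, so the percent identity is 25/35 × 100 = 71.43%.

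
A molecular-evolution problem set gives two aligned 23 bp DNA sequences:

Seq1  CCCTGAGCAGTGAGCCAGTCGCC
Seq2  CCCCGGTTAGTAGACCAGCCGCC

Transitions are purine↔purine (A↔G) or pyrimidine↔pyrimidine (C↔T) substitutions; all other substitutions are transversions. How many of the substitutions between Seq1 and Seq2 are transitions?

Differing sites — 4:T/C (Ti); 6:A/G (Ti); 7:G/T (Tv); 8:C/T (Ti); 12:G/A (Ti); 13:A/G (Ti); 14:G/A (Ti); 19:T/C (Ti).
Of the 8 differences, 7 transitions and 1 transversion, so the answer is 7.

7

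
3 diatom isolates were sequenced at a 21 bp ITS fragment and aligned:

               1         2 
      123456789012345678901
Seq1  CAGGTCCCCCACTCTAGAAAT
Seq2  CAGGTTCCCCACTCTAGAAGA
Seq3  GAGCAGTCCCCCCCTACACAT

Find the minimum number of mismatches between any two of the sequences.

3

Pairwise Hamming distances:
  Seq1 vs Seq2: 3
  Seq1 vs Seq3: 9
  Seq2 vs Seq3: 11
The smallest is 3, between Seq1 and Seq2.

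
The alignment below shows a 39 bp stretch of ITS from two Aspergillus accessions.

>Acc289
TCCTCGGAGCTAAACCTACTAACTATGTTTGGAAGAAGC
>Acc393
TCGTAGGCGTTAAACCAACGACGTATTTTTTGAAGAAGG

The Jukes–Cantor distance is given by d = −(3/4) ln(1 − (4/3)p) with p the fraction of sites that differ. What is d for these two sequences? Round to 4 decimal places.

0.3538

Differing sites — 3:C/G; 5:C/A; 8:A/C; 10:C/T; 17:T/A; 20:T/G; 22:A/C; 23:C/G; 27:G/T; 31:G/T; 39:C/G.
p = 11/39 = 0.282051.
d = −0.75 · ln(1 − (4/3)·0.282051) = −0.75 · ln(0.623932) = −0.75 · (-0.471714) = 0.3538.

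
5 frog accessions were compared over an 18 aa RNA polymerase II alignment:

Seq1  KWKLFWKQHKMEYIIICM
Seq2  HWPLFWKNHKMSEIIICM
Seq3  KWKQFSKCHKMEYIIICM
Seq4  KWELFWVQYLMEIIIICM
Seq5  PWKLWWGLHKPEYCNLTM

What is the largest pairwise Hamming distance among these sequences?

13

Pairwise Hamming distances:
  Seq1 vs Seq2: 5
  Seq1 vs Seq3: 3
  Seq1 vs Seq4: 5
  Seq1 vs Seq5: 9
  Seq2 vs Seq3: 7
  Seq2 vs Seq4: 8
  Seq2 vs Seq5: 12
  Seq3 vs Seq4: 8
  Seq3 vs Seq5: 11
  Seq4 vs Seq5: 13
The largest is 13, between Seq4 and Seq5.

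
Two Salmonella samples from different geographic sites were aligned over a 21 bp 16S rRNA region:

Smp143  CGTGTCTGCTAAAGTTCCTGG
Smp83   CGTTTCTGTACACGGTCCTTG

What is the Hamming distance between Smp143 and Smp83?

7

Mismatches occur at site 4 (G↔T), site 9 (C↔T), site 10 (T↔A), site 11 (A↔C), site 13 (A↔C), site 15 (T↔G), site 20 (G↔T).
That gives 7 mismatches out of 21 aligned sites, so the Hamming distance is 7.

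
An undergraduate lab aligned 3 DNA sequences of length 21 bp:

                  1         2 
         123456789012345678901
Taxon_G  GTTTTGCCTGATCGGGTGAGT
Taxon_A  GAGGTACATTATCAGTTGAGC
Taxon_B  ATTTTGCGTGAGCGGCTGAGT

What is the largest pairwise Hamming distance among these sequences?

11

Pairwise Hamming distances:
  Taxon_G vs Taxon_A: 9
  Taxon_G vs Taxon_B: 4
  Taxon_A vs Taxon_B: 11
The largest is 11, between Taxon_A and Taxon_B.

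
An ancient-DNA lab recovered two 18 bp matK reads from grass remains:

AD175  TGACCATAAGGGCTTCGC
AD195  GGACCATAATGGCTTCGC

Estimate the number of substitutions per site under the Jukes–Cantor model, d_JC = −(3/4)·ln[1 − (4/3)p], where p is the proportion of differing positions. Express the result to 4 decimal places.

Mismatches occur at site 1 (T→G), site 10 (G→T).
p = 2/18 = 0.111111.
d = −0.75 · ln(1 − (4/3)·0.111111) = −0.75 · ln(0.851852) = −0.75 · (-0.160342) = 0.1203.

0.1203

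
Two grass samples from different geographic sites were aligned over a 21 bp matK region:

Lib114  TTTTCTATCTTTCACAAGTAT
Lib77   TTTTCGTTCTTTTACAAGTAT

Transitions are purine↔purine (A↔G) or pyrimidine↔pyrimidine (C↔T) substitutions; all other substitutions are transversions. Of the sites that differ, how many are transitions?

Differing sites — 6:T/G (Tv); 7:A/T (Tv); 13:C/T (Ti).
Of the 3 differences, 1 transition and 2 transversions, so the answer is 1.

1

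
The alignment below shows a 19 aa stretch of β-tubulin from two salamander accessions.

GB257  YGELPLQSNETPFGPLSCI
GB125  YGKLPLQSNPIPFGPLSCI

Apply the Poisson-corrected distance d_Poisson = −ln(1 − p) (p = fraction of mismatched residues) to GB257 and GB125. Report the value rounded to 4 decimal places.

0.1719

Mismatches occur at site 3 (E↔K), site 10 (E↔P), site 11 (T↔I).
p = 3/19 = 0.157895.
d = −ln(1 − 0.157895) = −ln(0.842105) = 0.1719.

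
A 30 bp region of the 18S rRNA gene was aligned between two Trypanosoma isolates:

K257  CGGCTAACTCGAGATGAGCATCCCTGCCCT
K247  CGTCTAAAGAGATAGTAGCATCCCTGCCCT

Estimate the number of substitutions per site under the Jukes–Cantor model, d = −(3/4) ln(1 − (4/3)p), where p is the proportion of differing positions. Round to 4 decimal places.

0.2795

Mismatches occur at site 3 (G→T), site 8 (C→A), site 9 (T→G), site 10 (C→A), site 13 (G→T), site 15 (T→G), site 16 (G→T).
p = 7/30 = 0.233333.
d = −0.75 · ln(1 − (4/3)·0.233333) = −0.75 · ln(0.688889) = −0.75 · (-0.372675) = 0.2795.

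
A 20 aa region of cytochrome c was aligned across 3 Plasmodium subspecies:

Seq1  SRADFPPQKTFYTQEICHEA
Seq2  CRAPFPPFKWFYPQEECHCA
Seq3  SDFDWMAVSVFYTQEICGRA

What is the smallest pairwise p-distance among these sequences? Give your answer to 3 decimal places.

Pairwise Hamming distances:
  Seq1 vs Seq2: 7
  Seq1 vs Seq3: 10
  Seq2 vs Seq3: 14
The smallest is 7 mismatches, between Seq1 and Seq2; p = 7/20 = 0.350.

0.350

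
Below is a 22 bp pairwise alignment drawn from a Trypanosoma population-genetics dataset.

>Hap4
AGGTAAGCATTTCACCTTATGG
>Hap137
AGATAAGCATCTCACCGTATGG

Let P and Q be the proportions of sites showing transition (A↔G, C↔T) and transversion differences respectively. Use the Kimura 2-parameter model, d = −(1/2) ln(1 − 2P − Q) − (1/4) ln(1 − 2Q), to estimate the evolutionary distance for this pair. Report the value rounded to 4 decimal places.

0.1527

Mismatches occur at site 3 (G/A, transition), site 11 (T/C, transition), site 17 (T/G, transversion).
Of the 3 differences, 2 transitions and 1 transversion over 22 sites: P = 2/22 = 0.090909, Q = 1/22 = 0.045455.
d = −0.5·ln(0.772727) − 0.25·ln(0.909090) = −0.5·(-0.257829) − 0.25·(-0.095311) = 0.1527.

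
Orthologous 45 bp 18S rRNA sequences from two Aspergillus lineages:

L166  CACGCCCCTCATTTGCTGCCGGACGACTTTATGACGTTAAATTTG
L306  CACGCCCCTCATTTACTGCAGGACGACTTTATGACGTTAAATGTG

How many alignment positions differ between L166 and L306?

3

Mismatches occur at site 15 (G↔A), site 20 (C↔A), site 43 (T↔G).
That gives 3 mismatches out of 45 aligned sites, so the Hamming distance is 3.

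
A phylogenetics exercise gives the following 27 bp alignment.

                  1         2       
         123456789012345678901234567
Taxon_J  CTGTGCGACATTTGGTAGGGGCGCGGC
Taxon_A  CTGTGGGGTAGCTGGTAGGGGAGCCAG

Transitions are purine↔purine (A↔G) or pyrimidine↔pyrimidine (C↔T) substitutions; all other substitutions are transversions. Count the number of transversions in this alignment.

5

Differing sites — 6:C/G (Tv); 8:A/G (Ti); 9:C/T (Ti); 11:T/G (Tv); 12:T/C (Ti); 22:C/A (Tv); 25:G/C (Tv); 26:G/A (Ti); 27:C/G (Tv).
Of the 9 differences, 4 transitions and 5 transversions, so the answer is 5.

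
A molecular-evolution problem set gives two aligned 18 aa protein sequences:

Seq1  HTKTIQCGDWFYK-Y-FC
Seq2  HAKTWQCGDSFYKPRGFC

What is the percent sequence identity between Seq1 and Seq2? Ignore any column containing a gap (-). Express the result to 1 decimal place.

75.0%

Excluding the 2 gap columns leaves 16 comparable sites.
The sequences differ at positions 2 (T/A), 5 (I/W), 10 (W/S), 15 (Y/R).
12 of the 16 comparable sites match, so the percent identity is 12/16 × 100 = 75.0%.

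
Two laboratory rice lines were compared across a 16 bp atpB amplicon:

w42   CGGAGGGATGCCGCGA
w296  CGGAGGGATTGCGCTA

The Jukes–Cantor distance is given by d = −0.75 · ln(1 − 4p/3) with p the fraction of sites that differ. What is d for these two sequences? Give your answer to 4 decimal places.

Differing sites — 10:G/T; 11:C/G; 15:G/T.
p = 3/16 = 0.187500.
d = −0.75 · ln(1 − (4/3)·0.187500) = −0.75 · ln(0.750000) = −0.75 · (-0.287682) = 0.2158.

0.2158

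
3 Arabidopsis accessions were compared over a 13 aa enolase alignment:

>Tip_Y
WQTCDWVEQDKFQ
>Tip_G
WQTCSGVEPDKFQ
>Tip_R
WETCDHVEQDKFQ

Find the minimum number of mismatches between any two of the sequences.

Pairwise Hamming distances:
  Tip_Y vs Tip_G: 3
  Tip_Y vs Tip_R: 2
  Tip_G vs Tip_R: 4
The smallest is 2, between Tip_Y and Tip_R.

2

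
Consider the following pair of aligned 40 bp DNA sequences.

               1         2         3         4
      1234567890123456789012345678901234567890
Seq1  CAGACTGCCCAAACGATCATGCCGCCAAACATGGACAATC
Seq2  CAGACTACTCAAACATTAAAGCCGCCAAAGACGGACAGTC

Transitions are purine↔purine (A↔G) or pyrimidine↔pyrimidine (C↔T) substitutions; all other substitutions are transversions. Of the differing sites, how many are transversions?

4

Mismatches occur at site 7 (G↔A, transition), site 9 (C↔T, transition), site 15 (G↔A, transition), site 16 (A↔T, transversion), site 18 (C↔A, transversion), site 20 (T↔A, transversion), site 30 (C↔G, transversion), site 32 (T↔C, transition), site 38 (A↔G, transition).
Of the 9 differences, 5 transitions and 4 transversions, so the answer is 4.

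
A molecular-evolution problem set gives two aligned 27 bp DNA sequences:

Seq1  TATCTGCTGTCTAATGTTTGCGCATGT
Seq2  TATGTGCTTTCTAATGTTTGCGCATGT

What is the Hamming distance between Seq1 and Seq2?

2

Mismatches occur at site 4 (C↔G), site 9 (G↔T).
That gives 2 mismatches out of 27 aligned sites, so the Hamming distance is 2.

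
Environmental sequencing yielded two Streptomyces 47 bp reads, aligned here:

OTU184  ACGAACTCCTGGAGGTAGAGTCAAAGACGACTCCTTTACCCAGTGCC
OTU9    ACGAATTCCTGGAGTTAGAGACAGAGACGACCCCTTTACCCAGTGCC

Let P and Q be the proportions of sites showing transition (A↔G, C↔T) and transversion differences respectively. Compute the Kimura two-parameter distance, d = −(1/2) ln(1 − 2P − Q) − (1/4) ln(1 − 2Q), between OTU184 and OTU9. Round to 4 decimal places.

0.1155

The sequences differ at positions 6 (C/T, transition), 15 (G/T, transversion), 21 (T/A, transversion), 24 (A/G, transition), 32 (T/C, transition).
Of the 5 differences, 3 transitions and 2 transversions over 47 sites: P = 3/47 = 0.063830, Q = 2/47 = 0.042553.
d = −0.5·ln(0.829787) − 0.25·ln(0.914894) = −0.5·(-0.186586) − 0.25·(-0.088947) = 0.1155.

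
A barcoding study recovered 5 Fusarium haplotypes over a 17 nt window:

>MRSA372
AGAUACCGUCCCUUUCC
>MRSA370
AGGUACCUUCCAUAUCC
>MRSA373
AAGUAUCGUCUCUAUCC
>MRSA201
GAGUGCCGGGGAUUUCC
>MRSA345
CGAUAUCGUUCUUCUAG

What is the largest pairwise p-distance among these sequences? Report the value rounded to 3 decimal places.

0.706

Pairwise Hamming distances:
  MRSA372 vs MRSA370: 4
  MRSA372 vs MRSA373: 5
  MRSA372 vs MRSA201: 8
  MRSA372 vs MRSA345: 7
  MRSA370 vs MRSA373: 5
  MRSA370 vs MRSA201: 8
  MRSA370 vs MRSA345: 9
  MRSA373 vs MRSA201: 8
  MRSA373 vs MRSA345: 9
  MRSA201 vs MRSA345: 12
The largest is 12 mismatches, between MRSA201 and MRSA345; p = 12/17 = 0.706.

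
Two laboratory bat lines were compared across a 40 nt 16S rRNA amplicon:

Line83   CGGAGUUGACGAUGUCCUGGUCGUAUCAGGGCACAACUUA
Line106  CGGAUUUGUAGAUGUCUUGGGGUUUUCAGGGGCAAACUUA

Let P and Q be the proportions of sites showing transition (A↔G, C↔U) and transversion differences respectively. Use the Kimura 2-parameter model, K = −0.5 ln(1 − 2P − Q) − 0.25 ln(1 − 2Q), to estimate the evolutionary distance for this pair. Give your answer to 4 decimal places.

0.3516

The sequences differ at positions 5 (G/U, transversion), 9 (A/U, transversion), 10 (C/A, transversion), 17 (C/U, transition), 21 (U/G, transversion), 22 (C/G, transversion), 23 (G/U, transversion), 25 (A/U, transversion), 32 (C/G, transversion), 33 (A/C, transversion), 34 (C/A, transversion).
Of the 11 differences, 1 transition and 10 transversions over 40 sites: P = 1/40 = 0.025000, Q = 10/40 = 0.250000.
d = −0.5·ln(0.700000) − 0.25·ln(0.500000) = −0.5·(-0.356675) − 0.25·(-0.693147) = 0.3516.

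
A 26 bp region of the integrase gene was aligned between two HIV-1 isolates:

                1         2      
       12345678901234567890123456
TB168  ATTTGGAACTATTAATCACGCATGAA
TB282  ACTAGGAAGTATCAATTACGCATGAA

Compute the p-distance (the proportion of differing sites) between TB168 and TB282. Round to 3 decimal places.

0.192

The sequences differ at positions 2 (T/C), 4 (T/A), 9 (C/G), 13 (T/C), 17 (C/T).
There are 5 differences over 26 sites, so p = 5/26 = 0.192.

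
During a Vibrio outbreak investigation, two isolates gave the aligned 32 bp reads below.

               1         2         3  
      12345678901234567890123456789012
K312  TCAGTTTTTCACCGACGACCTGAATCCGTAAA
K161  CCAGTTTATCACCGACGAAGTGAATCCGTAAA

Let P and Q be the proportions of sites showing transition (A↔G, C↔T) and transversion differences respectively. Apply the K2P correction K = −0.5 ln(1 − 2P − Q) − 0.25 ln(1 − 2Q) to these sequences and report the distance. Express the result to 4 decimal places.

0.1369

The sequences differ at positions 1 (T/C, transition), 8 (T/A, transversion), 19 (C/A, transversion), 20 (C/G, transversion).
Of the 4 differences, 1 transition and 3 transversions over 32 sites: P = 1/32 = 0.031250, Q = 3/32 = 0.093750.
d = −0.5·ln(0.843750) − 0.25·ln(0.812500) = −0.5·(-0.169899) − 0.25·(-0.207639) = 0.1369.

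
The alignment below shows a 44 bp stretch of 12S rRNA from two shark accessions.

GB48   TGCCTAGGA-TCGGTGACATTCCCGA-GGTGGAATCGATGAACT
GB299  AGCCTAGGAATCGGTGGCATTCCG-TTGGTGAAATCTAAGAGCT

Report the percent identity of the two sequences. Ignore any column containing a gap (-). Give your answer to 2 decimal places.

Excluding the 3 gap columns leaves 41 comparable sites.
Differing sites — 1:T/A; 17:A/G; 24:C/G; 26:A/T; 32:G/A; 37:G/T; 39:T/A; 42:A/G.
33 of the 41 comparable sites match, so the percent identity is 33/41 × 100 = 80.49%.

80.49%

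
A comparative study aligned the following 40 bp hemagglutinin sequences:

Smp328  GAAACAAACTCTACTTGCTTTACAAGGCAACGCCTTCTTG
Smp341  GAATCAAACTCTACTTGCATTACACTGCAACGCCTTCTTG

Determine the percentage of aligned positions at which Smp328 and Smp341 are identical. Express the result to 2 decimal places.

90.00%

Mismatches occur at site 4 (A/T), site 19 (T/A), site 25 (A/C), site 26 (G/T).
36 of the 40 sites match, so the percent identity is 36/40 × 100 = 90.00%.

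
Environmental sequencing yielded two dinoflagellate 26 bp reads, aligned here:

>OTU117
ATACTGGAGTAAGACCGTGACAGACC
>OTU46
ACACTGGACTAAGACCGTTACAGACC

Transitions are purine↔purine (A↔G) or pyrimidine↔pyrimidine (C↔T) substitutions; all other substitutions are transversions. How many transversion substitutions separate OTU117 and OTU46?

Mismatches occur at site 2 (T→C, transition), site 9 (G→C, transversion), site 19 (G→T, transversion).
Of the 3 differences, 1 transition and 2 transversions, so the answer is 2.

2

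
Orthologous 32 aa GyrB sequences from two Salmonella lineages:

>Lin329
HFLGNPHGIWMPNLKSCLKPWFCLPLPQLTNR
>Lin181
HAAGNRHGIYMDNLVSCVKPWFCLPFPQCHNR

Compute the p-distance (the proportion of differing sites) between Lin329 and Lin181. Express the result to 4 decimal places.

0.3125

Differing sites — 2:F/A; 3:L/A; 6:P/R; 10:W/Y; 12:P/D; 15:K/V; 18:L/V; 26:L/F; 29:L/C; 30:T/H.
There are 10 differences over 32 sites, so p = 10/32 = 0.3125.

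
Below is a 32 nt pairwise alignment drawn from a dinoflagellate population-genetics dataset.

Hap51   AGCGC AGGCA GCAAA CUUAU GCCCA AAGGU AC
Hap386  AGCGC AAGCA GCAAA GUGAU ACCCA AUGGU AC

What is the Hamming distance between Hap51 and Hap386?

The sequences differ at positions 7 (G/A), 16 (C/G), 18 (U/G), 21 (G/A), 27 (A/U).
That gives 5 mismatches out of 32 aligned sites, so the Hamming distance is 5.

5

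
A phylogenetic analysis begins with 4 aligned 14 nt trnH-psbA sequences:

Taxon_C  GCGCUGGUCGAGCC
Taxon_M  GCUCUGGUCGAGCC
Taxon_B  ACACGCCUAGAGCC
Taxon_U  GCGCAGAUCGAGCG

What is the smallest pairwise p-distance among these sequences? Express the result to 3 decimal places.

0.071

Pairwise Hamming distances:
  Taxon_C vs Taxon_M: 1
  Taxon_C vs Taxon_B: 6
  Taxon_C vs Taxon_U: 3
  Taxon_M vs Taxon_B: 6
  Taxon_M vs Taxon_U: 4
  Taxon_B vs Taxon_U: 7
The smallest is 1 mismatch, between Taxon_C and Taxon_M; p = 1/14 = 0.071.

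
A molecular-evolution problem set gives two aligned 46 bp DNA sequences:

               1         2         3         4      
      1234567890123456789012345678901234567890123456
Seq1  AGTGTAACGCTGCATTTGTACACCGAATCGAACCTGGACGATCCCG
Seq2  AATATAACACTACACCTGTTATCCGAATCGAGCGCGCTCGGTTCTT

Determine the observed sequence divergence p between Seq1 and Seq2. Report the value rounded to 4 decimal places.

The sequences differ at positions 2 (G/A), 4 (G/A), 9 (G/A), 12 (G/A), 15 (T/C), 16 (T/C), 20 (A/T), 21 (C/A), 22 (A/T), 32 (A/G), 34 (C/G), 35 (T/C), 37 (G/C), 38 (A/T), 41 (A/G), 43 (C/T), 45 (C/T), 46 (G/T).
There are 18 differences over 46 sites, so p = 18/46 = 0.3913.

0.3913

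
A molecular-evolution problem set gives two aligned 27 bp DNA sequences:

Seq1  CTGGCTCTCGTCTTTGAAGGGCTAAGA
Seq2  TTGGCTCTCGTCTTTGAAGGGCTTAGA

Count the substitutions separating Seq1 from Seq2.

2

The sequences differ at positions 1 (C/T), 24 (A/T).
That gives 2 mismatches out of 27 aligned sites, so the Hamming distance is 2.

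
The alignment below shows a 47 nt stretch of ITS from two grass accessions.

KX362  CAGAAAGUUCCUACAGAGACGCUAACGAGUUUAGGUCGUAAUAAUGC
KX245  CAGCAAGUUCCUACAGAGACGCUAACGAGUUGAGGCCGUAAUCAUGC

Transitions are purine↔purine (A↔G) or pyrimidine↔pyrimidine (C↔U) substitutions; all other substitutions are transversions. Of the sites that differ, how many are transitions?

The sequences differ at positions 4 (A/C, transversion), 32 (U/G, transversion), 36 (U/C, transition), 43 (A/C, transversion).
Of the 4 differences, 1 transition and 3 transversions, so the answer is 1.

1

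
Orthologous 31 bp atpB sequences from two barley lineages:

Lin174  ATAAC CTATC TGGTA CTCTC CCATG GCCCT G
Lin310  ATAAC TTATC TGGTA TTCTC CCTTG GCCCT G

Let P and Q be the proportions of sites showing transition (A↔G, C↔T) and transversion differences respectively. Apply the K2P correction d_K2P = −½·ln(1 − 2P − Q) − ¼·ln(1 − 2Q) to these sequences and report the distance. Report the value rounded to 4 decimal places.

0.1046

Mismatches occur at site 6 (C↔T, transition), site 16 (C↔T, transition), site 23 (A↔T, transversion).
Of the 3 differences, 2 transitions and 1 transversion over 31 sites: P = 2/31 = 0.064516, Q = 1/31 = 0.032258.
d = −0.5·ln(0.838710) − 0.25·ln(0.935484) = −0.5·(-0.175890) − 0.25·(-0.066691) = 0.1046.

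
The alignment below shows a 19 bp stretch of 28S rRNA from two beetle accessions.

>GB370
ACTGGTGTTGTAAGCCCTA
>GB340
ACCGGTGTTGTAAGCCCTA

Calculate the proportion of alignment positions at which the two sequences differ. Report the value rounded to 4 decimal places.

0.0526

A single mismatch occurs at site 3 (T→C).
There are 1 differences over 19 sites, so p = 1/19 = 0.0526.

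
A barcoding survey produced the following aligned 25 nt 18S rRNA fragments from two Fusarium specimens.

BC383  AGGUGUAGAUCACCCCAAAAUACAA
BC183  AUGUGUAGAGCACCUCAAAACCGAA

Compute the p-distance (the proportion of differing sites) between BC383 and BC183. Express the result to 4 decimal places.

0.2400

The sequences differ at positions 2 (G/U), 10 (U/G), 15 (C/U), 21 (U/C), 22 (A/C), 23 (C/G).
There are 6 differences over 25 sites, so p = 6/25 = 0.2400.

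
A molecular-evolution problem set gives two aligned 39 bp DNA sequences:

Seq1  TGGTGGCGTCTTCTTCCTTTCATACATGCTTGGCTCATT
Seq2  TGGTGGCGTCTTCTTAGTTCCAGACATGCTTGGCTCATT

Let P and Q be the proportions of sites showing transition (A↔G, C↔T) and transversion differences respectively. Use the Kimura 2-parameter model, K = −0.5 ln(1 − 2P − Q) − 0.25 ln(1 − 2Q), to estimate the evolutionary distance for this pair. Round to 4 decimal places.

The sequences differ at positions 16 (C/A, transversion), 17 (C/G, transversion), 20 (T/C, transition), 23 (T/G, transversion).
Of the 4 differences, 1 transition and 3 transversions over 39 sites: P = 1/39 = 0.025641, Q = 3/39 = 0.076923.
d = −0.5·ln(0.871795) − 0.25·ln(0.846154) = −0.5·(-0.137201) − 0.25·(-0.167054) = 0.1104.

0.1104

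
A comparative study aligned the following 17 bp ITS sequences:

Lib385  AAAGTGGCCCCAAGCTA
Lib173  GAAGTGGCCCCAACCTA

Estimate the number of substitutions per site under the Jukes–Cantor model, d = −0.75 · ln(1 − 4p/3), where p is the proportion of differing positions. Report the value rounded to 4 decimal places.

0.1280

Mismatches occur at site 1 (A→G), site 14 (G→C).
p = 2/17 = 0.117647.
d = −0.75 · ln(1 − (4/3)·0.117647) = −0.75 · ln(0.843137) = −0.75 · (-0.170626) = 0.1280.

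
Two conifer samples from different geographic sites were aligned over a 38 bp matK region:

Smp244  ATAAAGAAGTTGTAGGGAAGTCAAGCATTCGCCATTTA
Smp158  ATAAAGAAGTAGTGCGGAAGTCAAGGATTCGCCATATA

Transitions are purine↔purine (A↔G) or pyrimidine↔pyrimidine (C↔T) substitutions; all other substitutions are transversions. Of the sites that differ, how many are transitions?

1

Differing sites — 11:T/A (Tv); 14:A/G (Ti); 15:G/C (Tv); 26:C/G (Tv); 36:T/A (Tv).
Of the 5 differences, 1 transition and 4 transversions, so the answer is 1.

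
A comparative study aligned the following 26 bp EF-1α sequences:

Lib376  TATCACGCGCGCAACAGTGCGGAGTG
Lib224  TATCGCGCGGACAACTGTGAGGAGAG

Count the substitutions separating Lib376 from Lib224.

6

The sequences differ at positions 5 (A/G), 10 (C/G), 11 (G/A), 16 (A/T), 20 (C/A), 25 (T/A).
That gives 6 mismatches out of 26 aligned sites, so the Hamming distance is 6.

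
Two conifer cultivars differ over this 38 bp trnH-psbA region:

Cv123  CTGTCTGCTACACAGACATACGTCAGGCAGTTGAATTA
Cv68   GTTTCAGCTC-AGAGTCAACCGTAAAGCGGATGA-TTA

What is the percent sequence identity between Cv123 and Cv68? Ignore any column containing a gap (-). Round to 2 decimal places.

Excluding the 2 gap columns leaves 36 comparable sites.
Mismatches occur at site 1 (C→G), site 3 (G→T), site 6 (T→A), site 10 (A→C), site 13 (C→G), site 16 (A→T), site 19 (T→A), site 20 (A→C), site 24 (C→A), site 26 (G→A), site 29 (A→G), site 31 (T→A).
24 of the 36 comparable sites match, so the percent identity is 24/36 × 100 = 66.67%.

66.67%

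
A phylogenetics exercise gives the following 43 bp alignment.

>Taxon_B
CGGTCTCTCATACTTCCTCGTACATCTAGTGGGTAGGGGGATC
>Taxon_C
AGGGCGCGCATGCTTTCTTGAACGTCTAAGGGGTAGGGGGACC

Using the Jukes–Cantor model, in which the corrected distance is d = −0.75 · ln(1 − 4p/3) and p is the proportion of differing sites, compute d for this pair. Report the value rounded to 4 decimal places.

Differing sites — 1:C/A; 4:T/G; 6:T/G; 8:T/G; 12:A/G; 16:C/T; 19:C/T; 21:T/A; 24:A/G; 29:G/A; 30:T/G; 42:T/C.
p = 12/43 = 0.279070.
d = −0.75 · ln(1 − (4/3)·0.279070) = −0.75 · ln(0.627907) = −0.75 · (-0.465363) = 0.3490.

0.3490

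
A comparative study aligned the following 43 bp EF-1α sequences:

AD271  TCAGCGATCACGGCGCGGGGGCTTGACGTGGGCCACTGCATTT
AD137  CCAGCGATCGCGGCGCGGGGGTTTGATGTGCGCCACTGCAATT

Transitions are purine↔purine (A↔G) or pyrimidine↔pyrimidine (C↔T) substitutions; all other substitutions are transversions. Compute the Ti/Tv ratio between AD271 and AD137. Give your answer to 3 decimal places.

Mismatches occur at site 1 (T↔C, transition), site 10 (A↔G, transition), site 22 (C↔T, transition), site 27 (C↔T, transition), site 31 (G↔C, transversion), site 41 (T↔A, transversion).
Of the 6 differences, 4 transitions and 2 transversions, so Ti/Tv = 4/2 = 2.000.

2.000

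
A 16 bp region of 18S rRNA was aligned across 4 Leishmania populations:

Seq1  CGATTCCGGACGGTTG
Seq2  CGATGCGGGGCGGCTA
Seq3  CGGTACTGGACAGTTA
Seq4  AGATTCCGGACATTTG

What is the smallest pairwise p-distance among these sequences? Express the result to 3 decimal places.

0.188

Pairwise Hamming distances:
  Seq1 vs Seq2: 5
  Seq1 vs Seq3: 5
  Seq1 vs Seq4: 3
  Seq2 vs Seq3: 6
  Seq2 vs Seq4: 8
  Seq3 vs Seq4: 6
The smallest is 3 mismatches, between Seq1 and Seq4; p = 3/16 = 0.188.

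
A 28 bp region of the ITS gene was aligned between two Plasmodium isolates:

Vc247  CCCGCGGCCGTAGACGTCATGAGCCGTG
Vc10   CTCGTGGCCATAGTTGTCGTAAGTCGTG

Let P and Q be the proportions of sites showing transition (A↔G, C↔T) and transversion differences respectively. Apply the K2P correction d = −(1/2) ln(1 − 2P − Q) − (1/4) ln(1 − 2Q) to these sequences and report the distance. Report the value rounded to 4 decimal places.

0.4022

The sequences differ at positions 2 (C/T, transition), 5 (C/T, transition), 10 (G/A, transition), 14 (A/T, transversion), 15 (C/T, transition), 19 (A/G, transition), 21 (G/A, transition), 24 (C/T, transition).
Of the 8 differences, 7 transitions and 1 transversion over 28 sites: P = 7/28 = 0.250000, Q = 1/28 = 0.035714.
d = −0.5·ln(0.464286) − 0.25·ln(0.928572) = −0.5·(-0.767255) − 0.25·(-0.074107) = 0.4022.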